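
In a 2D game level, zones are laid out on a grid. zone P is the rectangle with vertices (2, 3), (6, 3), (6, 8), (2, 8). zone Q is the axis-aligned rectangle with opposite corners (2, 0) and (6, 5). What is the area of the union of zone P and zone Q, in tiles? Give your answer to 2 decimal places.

By inclusion–exclusion:
Individual areas: |zone P| = 20, |zone Q| = 20.
|zone P∩zone Q|: x∈[2,6], y∈[3,5] → 4·2 = 8.
|zone P ∪ zone Q| = 40 − 8 = 32.00.

32.00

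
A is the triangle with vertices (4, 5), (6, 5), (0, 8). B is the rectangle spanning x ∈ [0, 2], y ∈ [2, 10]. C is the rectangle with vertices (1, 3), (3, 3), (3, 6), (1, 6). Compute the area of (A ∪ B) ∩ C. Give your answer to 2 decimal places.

3.04

|A ∪ B| = 18.5.
|(A ∪ B) ∩ C| = 3.04.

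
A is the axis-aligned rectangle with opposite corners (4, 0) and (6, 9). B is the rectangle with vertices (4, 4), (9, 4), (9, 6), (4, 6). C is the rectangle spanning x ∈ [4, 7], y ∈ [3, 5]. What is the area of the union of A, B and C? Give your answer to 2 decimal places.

By inclusion–exclusion:
Individual areas: |A| = 18, |B| = 10, |C| = 6.
|A∩B|: x∈[4,6], y∈[4,6] → 2·2 = 4.
|A∩C|: x∈[4,6], y∈[3,5] → 2·2 = 4.
|B∩C|: x∈[4,7], y∈[4,5] → 3·1 = 3.
|A∩B∩C| = 2.
|A ∪ B ∪ C| = 34 − 11 + 2 = 25.00.

25.00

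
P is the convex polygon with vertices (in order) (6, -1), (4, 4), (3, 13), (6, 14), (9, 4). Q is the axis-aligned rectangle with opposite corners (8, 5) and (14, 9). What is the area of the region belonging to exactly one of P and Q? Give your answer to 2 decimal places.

|P| = 51.5, |Q| = 24, |P∩Q| = 0.8167.
|P △ Q| = |P| + |Q| − 2·|P∩Q| = 51.5 + 24 − 1.6333 = 73.87.

73.87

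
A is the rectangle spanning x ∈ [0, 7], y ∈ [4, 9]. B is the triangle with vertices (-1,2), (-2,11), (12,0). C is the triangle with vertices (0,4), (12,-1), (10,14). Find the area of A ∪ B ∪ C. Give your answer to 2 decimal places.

118.45

By inclusion–exclusion:
Individual areas: |A| = 35, |B| = 57.5, |C| = 85.
|A∩B| = 18.6364.
|A∩C| = 22.5.
|B∩C| = 28.4112.
|A∩B∩C| = 10.5018.
|A ∪ B ∪ C| = 177.5 − 69.5475 + 10.5018 = 118.45.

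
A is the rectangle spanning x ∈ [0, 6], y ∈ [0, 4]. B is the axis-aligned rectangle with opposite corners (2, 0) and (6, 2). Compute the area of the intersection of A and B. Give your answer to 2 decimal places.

|A∩B|: x∈[2,6], y∈[0,2] → 4·2 = 8.

8.00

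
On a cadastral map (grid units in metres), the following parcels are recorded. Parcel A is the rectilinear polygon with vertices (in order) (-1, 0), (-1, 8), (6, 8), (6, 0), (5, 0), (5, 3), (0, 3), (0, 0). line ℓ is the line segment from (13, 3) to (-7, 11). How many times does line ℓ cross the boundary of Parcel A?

The segment meets the boundary at (0.5,8), (6,5.8).

2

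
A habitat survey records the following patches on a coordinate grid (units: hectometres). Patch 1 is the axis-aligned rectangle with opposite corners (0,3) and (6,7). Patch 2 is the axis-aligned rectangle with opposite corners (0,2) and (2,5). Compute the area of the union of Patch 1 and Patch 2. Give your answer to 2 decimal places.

By inclusion–exclusion:
Individual areas: |Patch 1| = 24, |Patch 2| = 6.
|Patch 1∩Patch 2|: x∈[0,2], y∈[3,5] → 2·2 = 4.
|Patch 1 ∪ Patch 2| = 30 − 4 = 26.00.

26.00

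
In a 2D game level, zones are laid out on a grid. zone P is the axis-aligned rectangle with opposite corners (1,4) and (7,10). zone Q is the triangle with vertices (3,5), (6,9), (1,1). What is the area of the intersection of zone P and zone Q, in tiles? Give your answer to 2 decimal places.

The intersection is the polygon with vertices (2.5,4), (3,5), (6,9), (2.875,4).
By the shoelace formula its area is 1.44.

1.44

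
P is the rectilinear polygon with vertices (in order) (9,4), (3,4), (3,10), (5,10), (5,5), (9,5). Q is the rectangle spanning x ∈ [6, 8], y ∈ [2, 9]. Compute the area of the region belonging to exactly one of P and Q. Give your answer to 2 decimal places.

|P| = 16, |Q| = 14, |P∩Q| = 2.
|P △ Q| = |P| + |Q| − 2·|P∩Q| = 16 + 14 − 4 = 26.00.

26.00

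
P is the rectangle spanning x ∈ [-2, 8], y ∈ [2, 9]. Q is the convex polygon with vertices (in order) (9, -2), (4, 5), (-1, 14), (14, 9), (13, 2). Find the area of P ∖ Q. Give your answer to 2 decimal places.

40.77

|P| = 70, |P∩Q| = 29.2302.
|P ∖ Q| = |P| − |P∩Q| = 70 − 29.2302 = 40.77.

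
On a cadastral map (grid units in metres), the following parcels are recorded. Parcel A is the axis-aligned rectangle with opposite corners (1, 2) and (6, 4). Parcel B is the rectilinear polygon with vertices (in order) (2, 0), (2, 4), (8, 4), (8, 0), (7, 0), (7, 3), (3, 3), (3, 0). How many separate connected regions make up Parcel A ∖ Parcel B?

2

Parcel A ∖ Parcel B splits into 2 disjoint pieces (area 3, area 2).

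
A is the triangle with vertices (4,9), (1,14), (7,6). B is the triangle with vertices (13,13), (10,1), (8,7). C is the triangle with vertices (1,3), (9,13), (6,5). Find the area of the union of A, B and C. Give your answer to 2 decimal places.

By inclusion–exclusion:
Individual areas: |A| = 3, |B| = 21, |C| = 17.
|A∩B| = 0.
|A∩C| = 0.5491.
|B∩C| = 0.
|A∩B∩C| = 0.
|A ∪ B ∪ C| = 41 − 0.5491 + 0 = 40.45.

40.45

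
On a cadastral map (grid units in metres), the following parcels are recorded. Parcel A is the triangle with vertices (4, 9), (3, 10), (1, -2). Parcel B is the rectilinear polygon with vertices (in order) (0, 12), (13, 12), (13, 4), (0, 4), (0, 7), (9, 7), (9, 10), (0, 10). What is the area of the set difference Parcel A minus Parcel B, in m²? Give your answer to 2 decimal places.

4.61

|Parcel A| = 7, |Parcel A∩Parcel B| = 2.3864.
|Parcel A ∖ Parcel B| = |Parcel A| − |Parcel A∩Parcel B| = 7 − 2.3864 = 4.61.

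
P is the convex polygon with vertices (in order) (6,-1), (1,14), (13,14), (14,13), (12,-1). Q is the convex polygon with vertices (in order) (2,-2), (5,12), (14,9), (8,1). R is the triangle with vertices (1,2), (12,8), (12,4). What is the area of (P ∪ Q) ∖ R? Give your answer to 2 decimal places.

135.18

|P ∪ Q| = 156.442.
|(P ∪ Q) ∩ R| = 21.2611.
|(P ∪ Q) ∖ R| = 156.442 − 21.2611 = 135.18.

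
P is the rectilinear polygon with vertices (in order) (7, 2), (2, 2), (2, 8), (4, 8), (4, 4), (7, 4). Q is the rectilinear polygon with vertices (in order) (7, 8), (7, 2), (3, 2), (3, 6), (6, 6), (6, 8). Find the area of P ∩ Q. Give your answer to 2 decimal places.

The intersection is the polygon with vertices (3,2), (3,6), (4,6), (4,4), (7,4), (7,2).
By the shoelace formula its area is 10.00.

10.00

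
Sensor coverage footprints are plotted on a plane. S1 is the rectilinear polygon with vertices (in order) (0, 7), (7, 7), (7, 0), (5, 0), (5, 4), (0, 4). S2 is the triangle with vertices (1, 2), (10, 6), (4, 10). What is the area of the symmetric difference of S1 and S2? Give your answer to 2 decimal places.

31.76

|S1| = 29, |S2| = 30, |S1∩S2| = 13.6181.
|S1 △ S2| = |S1| + |S2| − 2·|S1∩S2| = 29 + 30 − 27.2361 = 31.76.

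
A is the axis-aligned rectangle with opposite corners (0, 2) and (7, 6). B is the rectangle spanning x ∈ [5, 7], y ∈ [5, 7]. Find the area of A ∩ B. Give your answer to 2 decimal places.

|A∩B|: x∈[5,7], y∈[5,6] → 2·1 = 2.

2.00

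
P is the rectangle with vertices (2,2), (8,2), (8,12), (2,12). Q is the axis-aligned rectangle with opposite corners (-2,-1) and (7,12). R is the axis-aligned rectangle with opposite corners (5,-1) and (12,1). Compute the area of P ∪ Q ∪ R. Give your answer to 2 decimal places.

137.00

By inclusion–exclusion:
Individual areas: |P| = 60, |Q| = 117, |R| = 14.
|P∩Q|: x∈[2,7], y∈[2,12] → 5·10 = 50.
|P∩R| = 0 (no overlap).
|Q∩R|: x∈[5,7], y∈[-1,1] → 2·2 = 4.
|P∩Q∩R| = 0.
|P ∪ Q ∪ R| = 191 − 54 + 0 = 137.00.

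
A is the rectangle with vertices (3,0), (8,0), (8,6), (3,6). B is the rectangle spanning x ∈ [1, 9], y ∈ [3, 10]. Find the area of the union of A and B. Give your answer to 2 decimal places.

By inclusion–exclusion:
Individual areas: |A| = 30, |B| = 56.
|A∩B|: x∈[3,8], y∈[3,6] → 5·3 = 15.
|A ∪ B| = 86 − 15 = 71.00.

71.00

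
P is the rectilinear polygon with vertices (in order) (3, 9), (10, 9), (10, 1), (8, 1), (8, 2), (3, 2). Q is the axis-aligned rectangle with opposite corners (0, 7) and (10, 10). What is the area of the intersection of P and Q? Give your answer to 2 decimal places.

The intersection is the polygon with vertices (10,9), (10,7), (3,7), (3,9).
By the shoelace formula its area is 14.00.

14.00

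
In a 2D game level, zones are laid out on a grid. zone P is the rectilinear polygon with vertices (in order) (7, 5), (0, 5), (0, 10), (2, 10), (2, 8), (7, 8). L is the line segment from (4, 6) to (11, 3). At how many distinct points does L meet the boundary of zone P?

The segment meets the boundary at (6.333,5).

1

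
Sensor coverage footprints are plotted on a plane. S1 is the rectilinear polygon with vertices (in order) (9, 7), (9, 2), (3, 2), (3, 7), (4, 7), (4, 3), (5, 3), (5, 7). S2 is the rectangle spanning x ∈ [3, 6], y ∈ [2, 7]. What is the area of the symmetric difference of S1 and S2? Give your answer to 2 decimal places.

|S1| = 26, |S2| = 15, |S1∩S2| = 11.
|S1 △ S2| = |S1| + |S2| − 2·|S1∩S2| = 26 + 15 − 22 = 19.00.

19.00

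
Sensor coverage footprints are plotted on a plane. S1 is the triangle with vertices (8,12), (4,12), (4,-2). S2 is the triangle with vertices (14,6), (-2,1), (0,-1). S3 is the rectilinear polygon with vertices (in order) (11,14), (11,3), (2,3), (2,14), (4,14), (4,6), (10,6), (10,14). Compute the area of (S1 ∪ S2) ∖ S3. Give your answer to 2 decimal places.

|S1 ∪ S2| = 46.7721.
|(S1 ∪ S2) ∩ S3| = 9.9462.
|(S1 ∪ S2) ∖ S3| = 46.7721 − 9.9462 = 36.83.

36.83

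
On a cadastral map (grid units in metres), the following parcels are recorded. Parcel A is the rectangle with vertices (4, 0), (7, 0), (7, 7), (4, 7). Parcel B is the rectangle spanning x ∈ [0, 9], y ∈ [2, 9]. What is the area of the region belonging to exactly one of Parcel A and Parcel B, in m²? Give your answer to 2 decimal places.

|Parcel A∩Parcel B|: x∈[4,7], y∈[2,7] → 3·5 = 15.
|Parcel A △ Parcel B| = |Parcel A| + |Parcel B| − 2·|Parcel A∩Parcel B| = 21 + 63 − 30 = 54.00.

54.00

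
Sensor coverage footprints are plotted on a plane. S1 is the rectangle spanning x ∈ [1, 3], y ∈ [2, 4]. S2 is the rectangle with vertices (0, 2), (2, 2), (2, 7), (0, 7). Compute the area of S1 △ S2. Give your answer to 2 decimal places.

10.00

|S1∩S2|: x∈[1,2], y∈[2,4] → 1·2 = 2.
|S1 △ S2| = |S1| + |S2| − 2·|S1∩S2| = 4 + 10 − 4 = 10.00.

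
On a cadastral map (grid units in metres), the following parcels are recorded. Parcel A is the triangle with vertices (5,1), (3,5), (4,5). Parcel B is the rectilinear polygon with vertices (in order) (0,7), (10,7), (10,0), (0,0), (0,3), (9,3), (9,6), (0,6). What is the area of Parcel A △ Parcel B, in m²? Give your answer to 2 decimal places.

44.00

|Parcel A| = 2, |Parcel B| = 43, |Parcel A∩Parcel B| = 0.5.
|Parcel A △ Parcel B| = |Parcel A| + |Parcel B| − 2·|Parcel A∩Parcel B| = 2 + 43 − 1 = 44.00.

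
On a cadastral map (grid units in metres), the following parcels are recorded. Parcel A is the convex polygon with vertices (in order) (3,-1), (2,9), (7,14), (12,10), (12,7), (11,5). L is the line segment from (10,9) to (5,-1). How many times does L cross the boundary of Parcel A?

The segment meets the boundary at (6.2,1.4).

1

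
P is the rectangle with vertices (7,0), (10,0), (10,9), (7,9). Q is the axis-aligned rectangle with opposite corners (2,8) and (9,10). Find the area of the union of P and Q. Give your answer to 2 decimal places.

By inclusion–exclusion:
Individual areas: |P| = 27, |Q| = 14.
|P∩Q|: x∈[7,9], y∈[8,9] → 2·1 = 2.
|P ∪ Q| = 41 − 2 = 39.00.

39.00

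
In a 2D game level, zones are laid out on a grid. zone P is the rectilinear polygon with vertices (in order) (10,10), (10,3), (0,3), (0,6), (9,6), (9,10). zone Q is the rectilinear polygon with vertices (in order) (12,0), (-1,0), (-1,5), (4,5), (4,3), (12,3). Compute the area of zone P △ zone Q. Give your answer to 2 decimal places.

|zone P| = 34, |zone Q| = 49, |zone P∩zone Q| = 8.
|zone P △ zone Q| = |zone P| + |zone Q| − 2·|zone P∩zone Q| = 34 + 49 − 16 = 67.00.

67.00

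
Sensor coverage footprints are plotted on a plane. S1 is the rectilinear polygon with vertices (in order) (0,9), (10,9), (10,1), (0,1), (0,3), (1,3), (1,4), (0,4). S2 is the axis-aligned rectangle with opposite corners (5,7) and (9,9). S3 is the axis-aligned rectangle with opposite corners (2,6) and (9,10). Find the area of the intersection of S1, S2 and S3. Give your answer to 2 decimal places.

8.00

The intersection is the polygon with vertices (9,7), (5,7), (5,9), (9,9).
By the shoelace formula its area is 8.00.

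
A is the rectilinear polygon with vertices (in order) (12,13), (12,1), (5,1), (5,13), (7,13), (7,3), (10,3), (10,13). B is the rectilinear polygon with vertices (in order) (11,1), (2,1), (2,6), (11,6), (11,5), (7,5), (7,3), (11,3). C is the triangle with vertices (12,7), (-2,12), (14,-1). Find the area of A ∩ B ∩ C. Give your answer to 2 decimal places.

3.56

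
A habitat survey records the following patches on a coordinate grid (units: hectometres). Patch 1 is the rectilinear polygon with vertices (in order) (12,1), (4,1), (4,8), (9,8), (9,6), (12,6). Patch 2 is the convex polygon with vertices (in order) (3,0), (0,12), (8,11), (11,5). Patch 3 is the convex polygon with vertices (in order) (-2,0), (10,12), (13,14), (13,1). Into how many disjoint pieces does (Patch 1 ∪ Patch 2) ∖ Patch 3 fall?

(Patch 1 ∪ Patch 2) ∖ Patch 3 splits into 2 disjoint pieces (area 0.1132, area 34.1667).

2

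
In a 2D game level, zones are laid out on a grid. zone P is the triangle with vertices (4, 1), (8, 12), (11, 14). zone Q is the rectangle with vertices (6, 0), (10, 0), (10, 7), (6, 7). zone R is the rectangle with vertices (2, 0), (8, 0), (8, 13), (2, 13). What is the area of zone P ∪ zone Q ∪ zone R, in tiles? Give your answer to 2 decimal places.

97.36

By inclusion–exclusion:
Individual areas: |zone P| = 12.5, |zone Q| = 28, |zone R| = 78.
|zone P∩zone Q| = 1.3611.
|zone P∩zone R| = 7.1429.
|zone Q∩zone R|: x∈[6,8], y∈[0,7] → 2·7 = 14.
|zone P∩zone Q∩zone R| = 1.3611.
|zone P ∪ zone Q ∪ zone R| = 118.5 − 22.504 + 1.3611 = 97.36.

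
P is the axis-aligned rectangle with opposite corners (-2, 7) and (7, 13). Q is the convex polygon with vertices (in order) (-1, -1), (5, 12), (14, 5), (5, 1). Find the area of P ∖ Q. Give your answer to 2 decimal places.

|P| = 54, |P∩Q| = 14.2137.
|P ∖ Q| = |P| − |P∩Q| = 54 − 14.2137 = 39.79.

39.79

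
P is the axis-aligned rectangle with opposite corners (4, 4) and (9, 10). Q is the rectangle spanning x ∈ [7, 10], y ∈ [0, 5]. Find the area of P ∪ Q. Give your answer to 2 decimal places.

43.00

By inclusion–exclusion:
Individual areas: |P| = 30, |Q| = 15.
|P∩Q|: x∈[7,9], y∈[4,5] → 2·1 = 2.
|P ∪ Q| = 45 − 2 = 43.00.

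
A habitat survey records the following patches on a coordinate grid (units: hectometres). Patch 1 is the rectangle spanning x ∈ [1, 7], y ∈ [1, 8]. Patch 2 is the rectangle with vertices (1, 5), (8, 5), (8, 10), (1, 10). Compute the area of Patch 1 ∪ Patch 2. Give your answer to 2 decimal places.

59.00

By inclusion–exclusion:
Individual areas: |Patch 1| = 42, |Patch 2| = 35.
|Patch 1∩Patch 2|: x∈[1,7], y∈[5,8] → 6·3 = 18.
|Patch 1 ∪ Patch 2| = 77 − 18 = 59.00.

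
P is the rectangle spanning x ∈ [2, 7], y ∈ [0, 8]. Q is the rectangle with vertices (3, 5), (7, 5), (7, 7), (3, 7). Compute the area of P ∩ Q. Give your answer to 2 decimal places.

8.00

|P∩Q|: x∈[3,7], y∈[5,7] → 4·2 = 8.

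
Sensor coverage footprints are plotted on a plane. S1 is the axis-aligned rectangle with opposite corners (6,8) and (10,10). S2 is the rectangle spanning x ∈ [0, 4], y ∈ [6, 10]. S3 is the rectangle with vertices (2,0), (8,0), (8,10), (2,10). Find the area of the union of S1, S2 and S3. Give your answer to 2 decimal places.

72.00

By inclusion–exclusion:
Individual areas: |S1| = 8, |S2| = 16, |S3| = 60.
|S1∩S2| = 0 (no overlap).
|S1∩S3|: x∈[6,8], y∈[8,10] → 2·2 = 4.
|S2∩S3|: x∈[2,4], y∈[6,10] → 2·4 = 8.
|S1∩S2∩S3| = 0.
|S1 ∪ S2 ∪ S3| = 84 − 12 + 0 = 72.00.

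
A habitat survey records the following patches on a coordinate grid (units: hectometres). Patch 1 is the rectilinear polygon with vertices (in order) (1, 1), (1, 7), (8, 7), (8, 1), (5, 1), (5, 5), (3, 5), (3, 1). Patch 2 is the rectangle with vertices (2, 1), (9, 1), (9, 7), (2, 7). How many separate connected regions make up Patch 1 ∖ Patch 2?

1

Patch 1 ∖ Patch 2 is a single connected region.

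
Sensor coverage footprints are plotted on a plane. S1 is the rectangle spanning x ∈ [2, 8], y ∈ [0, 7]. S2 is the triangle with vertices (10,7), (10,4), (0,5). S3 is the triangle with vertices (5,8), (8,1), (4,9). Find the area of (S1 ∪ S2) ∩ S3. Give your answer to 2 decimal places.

1.29

The region (S1 ∪ S2) ∩ S3 is the polygon with vertices (5.429,7), (8,1), (5,7).
By the shoelace formula its area is 1.29.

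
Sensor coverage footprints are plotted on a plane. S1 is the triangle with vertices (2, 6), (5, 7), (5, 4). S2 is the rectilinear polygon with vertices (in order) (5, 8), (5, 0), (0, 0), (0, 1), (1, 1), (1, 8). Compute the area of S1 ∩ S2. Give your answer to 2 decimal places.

The intersection is the polygon with vertices (5,7), (5,4), (2,6).
By the shoelace formula its area is 4.50.

4.50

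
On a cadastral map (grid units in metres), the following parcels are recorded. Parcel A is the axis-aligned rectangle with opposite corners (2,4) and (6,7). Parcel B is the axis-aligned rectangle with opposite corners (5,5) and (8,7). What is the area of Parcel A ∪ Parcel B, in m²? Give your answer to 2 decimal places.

By inclusion–exclusion:
Individual areas: |Parcel A| = 12, |Parcel B| = 6.
|Parcel A∩Parcel B|: x∈[5,6], y∈[5,7] → 1·2 = 2.
|Parcel A ∪ Parcel B| = 18 − 2 = 16.00.

16.00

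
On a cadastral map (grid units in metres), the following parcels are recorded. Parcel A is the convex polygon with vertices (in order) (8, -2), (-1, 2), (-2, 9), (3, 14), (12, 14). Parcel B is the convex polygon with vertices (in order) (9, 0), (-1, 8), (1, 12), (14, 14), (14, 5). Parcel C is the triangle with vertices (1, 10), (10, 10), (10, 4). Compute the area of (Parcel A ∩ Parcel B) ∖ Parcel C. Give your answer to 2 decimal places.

|Parcel A ∩ Parcel B| = 96.9033.
|(Parcel A ∩ Parcel B) ∩ Parcel C| = 26.5714.
|(Parcel A ∩ Parcel B) ∖ Parcel C| = 96.9033 − 26.5714 = 70.33.

70.33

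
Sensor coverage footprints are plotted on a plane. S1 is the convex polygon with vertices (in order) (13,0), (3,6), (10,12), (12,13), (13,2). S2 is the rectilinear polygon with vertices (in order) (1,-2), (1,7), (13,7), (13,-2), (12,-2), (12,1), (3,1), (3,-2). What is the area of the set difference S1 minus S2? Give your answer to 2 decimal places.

|S1| = 65.5, |S1∩S2| = 38.147.
|S1 ∖ S2| = |S1| − |S1∩S2| = 65.5 − 38.147 = 27.35.

27.35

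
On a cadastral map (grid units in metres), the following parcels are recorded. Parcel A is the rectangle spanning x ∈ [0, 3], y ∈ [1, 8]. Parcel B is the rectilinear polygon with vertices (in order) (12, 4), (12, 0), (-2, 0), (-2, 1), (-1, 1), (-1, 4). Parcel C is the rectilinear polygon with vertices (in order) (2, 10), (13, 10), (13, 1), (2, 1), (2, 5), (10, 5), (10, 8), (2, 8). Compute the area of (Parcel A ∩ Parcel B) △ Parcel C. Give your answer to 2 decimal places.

|Parcel A ∩ Parcel B| = 9.
|(Parcel A ∩ Parcel B) ∩ Parcel C| = 3.
|(Parcel A ∩ Parcel B) △ Parcel C| = 9 + 75 − 6 = 78.00.

78.00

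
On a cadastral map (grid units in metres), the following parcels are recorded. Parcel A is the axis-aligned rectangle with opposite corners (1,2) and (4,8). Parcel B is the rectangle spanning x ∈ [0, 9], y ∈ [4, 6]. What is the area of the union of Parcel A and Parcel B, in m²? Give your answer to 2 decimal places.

By inclusion–exclusion:
Individual areas: |Parcel A| = 18, |Parcel B| = 18.
|Parcel A∩Parcel B|: x∈[1,4], y∈[4,6] → 3·2 = 6.
|Parcel A ∪ Parcel B| = 36 − 6 = 30.00.

30.00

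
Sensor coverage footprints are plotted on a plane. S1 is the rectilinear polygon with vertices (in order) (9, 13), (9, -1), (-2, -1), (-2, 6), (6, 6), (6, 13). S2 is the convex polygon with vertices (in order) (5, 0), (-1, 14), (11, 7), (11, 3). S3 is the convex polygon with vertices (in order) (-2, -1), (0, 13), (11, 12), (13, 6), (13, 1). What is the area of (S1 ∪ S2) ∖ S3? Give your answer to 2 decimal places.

14.57

|S1 ∪ S2| = 136.1607.
|(S1 ∪ S2) ∩ S3| = 121.5925.
|(S1 ∪ S2) ∖ S3| = 136.1607 − 121.5925 = 14.57.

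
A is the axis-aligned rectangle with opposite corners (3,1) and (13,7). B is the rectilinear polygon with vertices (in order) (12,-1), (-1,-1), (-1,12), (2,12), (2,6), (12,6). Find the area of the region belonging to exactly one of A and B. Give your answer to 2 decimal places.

|A| = 60, |B| = 109, |A∩B| = 45.
|A △ B| = |A| + |B| − 2·|A∩B| = 60 + 109 − 90 = 79.00.

79.00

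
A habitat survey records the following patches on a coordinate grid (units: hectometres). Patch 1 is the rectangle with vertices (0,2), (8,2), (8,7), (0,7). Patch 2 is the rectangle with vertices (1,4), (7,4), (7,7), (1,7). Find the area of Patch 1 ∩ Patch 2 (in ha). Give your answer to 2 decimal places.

|Patch 1∩Patch 2|: x∈[1,7], y∈[4,7] → 6·3 = 18.

18.00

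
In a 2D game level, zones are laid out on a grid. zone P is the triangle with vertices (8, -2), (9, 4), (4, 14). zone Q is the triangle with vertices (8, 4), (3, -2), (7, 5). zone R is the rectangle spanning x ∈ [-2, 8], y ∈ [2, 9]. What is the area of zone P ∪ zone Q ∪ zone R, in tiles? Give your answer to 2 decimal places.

81.22

By inclusion–exclusion:
Individual areas: |zone P| = 20, |zone Q| = 5.5, |zone R| = 70.
|zone P∩zone Q| = 1.8211.
|zone P∩zone R| = 10.875.
|zone Q∩zone R| = 3.4048.
|zone P∩zone Q∩zone R| = 1.8211.
|zone P ∪ zone Q ∪ zone R| = 95.5 − 16.1008 + 1.8211 = 81.22.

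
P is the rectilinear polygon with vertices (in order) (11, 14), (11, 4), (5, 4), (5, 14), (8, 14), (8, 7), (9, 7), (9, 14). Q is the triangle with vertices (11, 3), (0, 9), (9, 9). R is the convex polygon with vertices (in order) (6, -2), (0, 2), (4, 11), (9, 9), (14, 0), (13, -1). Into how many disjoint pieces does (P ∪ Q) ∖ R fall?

(P ∪ Q) ∖ R splits into 3 disjoint pieces (area 2.1247, area 12, area 13.6).

3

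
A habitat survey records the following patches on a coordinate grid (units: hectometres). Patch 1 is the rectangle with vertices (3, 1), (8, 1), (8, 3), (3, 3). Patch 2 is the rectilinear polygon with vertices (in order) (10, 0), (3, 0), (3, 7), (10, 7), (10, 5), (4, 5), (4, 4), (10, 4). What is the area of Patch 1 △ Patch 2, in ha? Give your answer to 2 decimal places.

|Patch 1| = 10, |Patch 2| = 43, |Patch 1∩Patch 2| = 10.
|Patch 1 △ Patch 2| = |Patch 1| + |Patch 2| − 2·|Patch 1∩Patch 2| = 10 + 43 − 20 = 33.00.

33.00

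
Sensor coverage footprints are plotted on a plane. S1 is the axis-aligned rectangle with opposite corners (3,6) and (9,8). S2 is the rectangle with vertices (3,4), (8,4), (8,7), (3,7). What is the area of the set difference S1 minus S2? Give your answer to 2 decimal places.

|S1∩S2|: x∈[3,8], y∈[6,7] → 5·1 = 5.
|S1| = 12.
|S1 ∖ S2| = |S1| − |S1∩S2| = 12 − 5 = 7.00.

7.00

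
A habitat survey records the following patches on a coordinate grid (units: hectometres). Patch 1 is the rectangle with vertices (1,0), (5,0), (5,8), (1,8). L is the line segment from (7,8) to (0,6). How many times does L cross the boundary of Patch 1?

2

The segment meets the boundary at (1,6.286), (5,7.429).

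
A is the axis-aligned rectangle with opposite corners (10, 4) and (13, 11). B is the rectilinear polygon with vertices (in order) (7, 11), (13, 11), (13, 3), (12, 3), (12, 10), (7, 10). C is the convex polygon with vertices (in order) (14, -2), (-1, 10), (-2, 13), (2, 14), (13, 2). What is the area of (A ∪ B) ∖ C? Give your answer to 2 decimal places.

|A ∪ B| = 25.
|(A ∪ B) ∩ C| = 0.7462.
|(A ∪ B) ∖ C| = 25 − 0.7462 = 24.25.

24.25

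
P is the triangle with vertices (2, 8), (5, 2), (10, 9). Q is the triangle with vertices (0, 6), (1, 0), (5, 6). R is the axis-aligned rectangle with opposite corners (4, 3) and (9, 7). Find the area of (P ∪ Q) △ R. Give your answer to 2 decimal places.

34.14

|P ∪ Q| = 38.7857.
|(P ∪ Q) ∩ R| = 12.3214.
|(P ∪ Q) △ R| = 38.7857 + 20 − 24.6429 = 34.14.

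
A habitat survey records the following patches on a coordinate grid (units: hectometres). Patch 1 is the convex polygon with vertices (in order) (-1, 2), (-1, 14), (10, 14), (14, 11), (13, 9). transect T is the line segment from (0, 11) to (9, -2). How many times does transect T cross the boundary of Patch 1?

The segment meets the boundary at (4.371,4.686).

1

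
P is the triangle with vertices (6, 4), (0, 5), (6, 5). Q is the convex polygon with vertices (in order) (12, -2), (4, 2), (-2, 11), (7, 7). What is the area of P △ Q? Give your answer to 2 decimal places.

|P| = 3, |Q| = 54.5, |P∩Q| = 2.625.
|P △ Q| = |P| + |Q| − 2·|P∩Q| = 3 + 54.5 − 5.25 = 52.25.

52.25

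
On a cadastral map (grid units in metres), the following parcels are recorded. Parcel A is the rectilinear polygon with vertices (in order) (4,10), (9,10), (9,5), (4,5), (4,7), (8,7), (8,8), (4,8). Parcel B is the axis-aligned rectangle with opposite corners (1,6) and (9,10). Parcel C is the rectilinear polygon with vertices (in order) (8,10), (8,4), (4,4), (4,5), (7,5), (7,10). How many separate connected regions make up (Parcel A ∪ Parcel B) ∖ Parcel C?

(Parcel A ∪ Parcel B) ∖ Parcel C splits into 2 disjoint pieces (area 5, area 27).

2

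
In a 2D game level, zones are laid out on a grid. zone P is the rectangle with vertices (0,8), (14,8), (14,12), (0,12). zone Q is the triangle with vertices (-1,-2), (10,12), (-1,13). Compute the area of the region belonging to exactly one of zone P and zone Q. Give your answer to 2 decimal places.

71.07

|zone P| = 56, |zone Q| = 82.5, |zone P∩zone Q| = 33.7143.
|zone P △ zone Q| = |zone P| + |zone Q| − 2·|zone P∩zone Q| = 56 + 82.5 − 67.4286 = 71.07.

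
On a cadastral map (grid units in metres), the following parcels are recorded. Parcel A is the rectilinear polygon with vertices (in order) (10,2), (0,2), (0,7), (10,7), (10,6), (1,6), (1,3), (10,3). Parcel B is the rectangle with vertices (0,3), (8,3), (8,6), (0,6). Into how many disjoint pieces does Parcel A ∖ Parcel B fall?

Parcel A ∖ Parcel B splits into 2 disjoint pieces (area 10, area 10).

2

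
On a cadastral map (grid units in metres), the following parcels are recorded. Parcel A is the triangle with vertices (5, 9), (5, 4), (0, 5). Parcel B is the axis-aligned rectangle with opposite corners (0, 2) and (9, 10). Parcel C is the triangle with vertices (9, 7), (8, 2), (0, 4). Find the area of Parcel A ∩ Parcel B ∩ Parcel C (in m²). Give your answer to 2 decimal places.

2.60

The intersection is the polygon with vertices (1.875,4.625), (5,5.667), (5,4).
By the shoelace formula its area is 2.60.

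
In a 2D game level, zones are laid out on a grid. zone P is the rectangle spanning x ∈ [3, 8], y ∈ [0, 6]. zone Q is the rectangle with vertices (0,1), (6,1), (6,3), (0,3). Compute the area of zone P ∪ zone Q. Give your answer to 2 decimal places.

By inclusion–exclusion:
Individual areas: |zone P| = 30, |zone Q| = 12.
|zone P∩zone Q|: x∈[3,6], y∈[1,3] → 3·2 = 6.
|zone P ∪ zone Q| = 42 − 6 = 36.00.

36.00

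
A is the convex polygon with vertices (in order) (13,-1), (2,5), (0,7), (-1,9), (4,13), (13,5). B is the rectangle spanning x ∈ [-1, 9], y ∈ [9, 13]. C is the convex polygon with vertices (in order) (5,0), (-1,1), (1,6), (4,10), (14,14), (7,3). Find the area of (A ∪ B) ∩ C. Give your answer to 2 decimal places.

|A ∪ B| = 115.
|(A ∪ B) ∩ C| = 47.12.

47.12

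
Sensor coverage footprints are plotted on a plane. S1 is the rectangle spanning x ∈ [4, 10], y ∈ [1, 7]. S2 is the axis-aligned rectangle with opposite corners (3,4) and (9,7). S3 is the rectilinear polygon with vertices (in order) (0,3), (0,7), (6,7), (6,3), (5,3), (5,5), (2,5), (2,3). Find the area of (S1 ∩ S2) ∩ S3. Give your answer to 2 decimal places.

The region (S1 ∩ S2) ∩ S3 is the polygon with vertices (5,4), (5,5), (4,5), (4,7), (6,7), (6,4).
By the shoelace formula its area is 5.00.

5.00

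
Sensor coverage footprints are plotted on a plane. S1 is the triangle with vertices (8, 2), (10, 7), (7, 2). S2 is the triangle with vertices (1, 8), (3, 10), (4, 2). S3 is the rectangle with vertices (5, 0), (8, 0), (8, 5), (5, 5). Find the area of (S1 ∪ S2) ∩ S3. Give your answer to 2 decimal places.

0.83

The region (S1 ∪ S2) ∩ S3 is the polygon with vertices (7,2), (8,3.667), (8,2).
By the shoelace formula its area is 0.83.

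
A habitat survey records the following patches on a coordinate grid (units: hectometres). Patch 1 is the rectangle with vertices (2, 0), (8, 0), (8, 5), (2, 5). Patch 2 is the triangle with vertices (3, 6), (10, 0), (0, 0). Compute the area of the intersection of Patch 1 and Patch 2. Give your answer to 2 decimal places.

The intersection is the polygon with vertices (8,0), (2,0), (2,4), (2.5,5), (4.167,5), (8,1.714).
By the shoelace formula its area is 23.45.

23.45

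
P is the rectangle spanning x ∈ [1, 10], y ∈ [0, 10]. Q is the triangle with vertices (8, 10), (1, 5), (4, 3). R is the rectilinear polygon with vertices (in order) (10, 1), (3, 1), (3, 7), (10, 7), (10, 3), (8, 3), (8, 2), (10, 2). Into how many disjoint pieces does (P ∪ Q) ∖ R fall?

2

(P ∪ Q) ∖ R splits into 2 disjoint pieces (area 48, area 2).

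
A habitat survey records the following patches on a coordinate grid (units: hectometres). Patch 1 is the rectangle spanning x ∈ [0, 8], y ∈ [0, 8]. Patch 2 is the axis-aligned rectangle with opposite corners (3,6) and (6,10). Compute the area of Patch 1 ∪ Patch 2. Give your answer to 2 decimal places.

70.00

By inclusion–exclusion:
Individual areas: |Patch 1| = 64, |Patch 2| = 12.
|Patch 1∩Patch 2|: x∈[3,6], y∈[6,8] → 3·2 = 6.
|Patch 1 ∪ Patch 2| = 76 − 6 = 70.00.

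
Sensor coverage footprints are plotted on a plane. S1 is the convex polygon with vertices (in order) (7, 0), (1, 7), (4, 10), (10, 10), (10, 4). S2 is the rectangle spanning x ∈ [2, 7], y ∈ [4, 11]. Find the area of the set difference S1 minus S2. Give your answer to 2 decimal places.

|S1| = 58.5, |S1∩S2| = 26.5595.
|S1 ∖ S2| = |S1| − |S1∩S2| = 58.5 − 26.5595 = 31.94.

31.94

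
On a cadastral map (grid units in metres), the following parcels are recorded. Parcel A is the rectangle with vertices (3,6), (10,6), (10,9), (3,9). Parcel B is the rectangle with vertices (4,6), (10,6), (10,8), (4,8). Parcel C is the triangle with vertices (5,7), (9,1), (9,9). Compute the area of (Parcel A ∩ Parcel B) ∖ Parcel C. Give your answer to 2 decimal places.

5.33

|Parcel A ∩ Parcel B| = 12.
|(Parcel A ∩ Parcel B) ∩ Parcel C| = 6.6667.
|(Parcel A ∩ Parcel B) ∖ Parcel C| = 12 − 6.6667 = 5.33.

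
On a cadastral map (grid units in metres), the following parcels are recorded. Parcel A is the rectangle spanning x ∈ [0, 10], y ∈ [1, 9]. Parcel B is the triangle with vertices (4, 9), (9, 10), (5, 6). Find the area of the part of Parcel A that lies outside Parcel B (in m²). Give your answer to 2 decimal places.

74.00

|Parcel A| = 80, |Parcel A∩Parcel B| = 6.
|Parcel A ∖ Parcel B| = |Parcel A| − |Parcel A∩Parcel B| = 80 − 6 = 74.00.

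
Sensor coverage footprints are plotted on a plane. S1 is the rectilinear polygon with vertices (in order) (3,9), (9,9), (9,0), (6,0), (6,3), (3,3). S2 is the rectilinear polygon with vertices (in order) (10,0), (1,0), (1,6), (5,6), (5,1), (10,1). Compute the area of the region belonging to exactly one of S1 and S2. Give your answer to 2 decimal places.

56.00

|S1| = 45, |S2| = 29, |S1∩S2| = 9.
|S1 △ S2| = |S1| + |S2| − 2·|S1∩S2| = 45 + 29 − 18 = 56.00.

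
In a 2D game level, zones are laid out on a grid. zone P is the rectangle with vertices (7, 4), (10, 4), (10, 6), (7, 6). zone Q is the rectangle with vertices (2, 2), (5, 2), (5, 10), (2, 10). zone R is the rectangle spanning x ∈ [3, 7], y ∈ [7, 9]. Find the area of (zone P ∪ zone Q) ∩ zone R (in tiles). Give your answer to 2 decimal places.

4.00

The region (zone P ∪ zone Q) ∩ zone R is the polygon with vertices (5,7), (3,7), (3,9), (5,9).
By the shoelace formula its area is 4.00.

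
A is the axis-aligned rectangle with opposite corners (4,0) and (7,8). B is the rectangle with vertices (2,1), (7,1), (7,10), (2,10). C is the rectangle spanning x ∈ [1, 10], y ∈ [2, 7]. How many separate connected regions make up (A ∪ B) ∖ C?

2

(A ∪ B) ∖ C splits into 2 disjoint pieces (area 8, area 15).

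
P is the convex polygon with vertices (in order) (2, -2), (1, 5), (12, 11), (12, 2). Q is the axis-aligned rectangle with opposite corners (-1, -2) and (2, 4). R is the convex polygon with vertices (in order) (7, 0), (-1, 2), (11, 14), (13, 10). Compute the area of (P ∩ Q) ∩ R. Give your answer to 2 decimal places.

1.79

The region (P ∩ Q) ∩ R is the polygon with vertices (2,4), (2,1.25), (1.518,1.37), (1.143,4).
By the shoelace formula its area is 1.79.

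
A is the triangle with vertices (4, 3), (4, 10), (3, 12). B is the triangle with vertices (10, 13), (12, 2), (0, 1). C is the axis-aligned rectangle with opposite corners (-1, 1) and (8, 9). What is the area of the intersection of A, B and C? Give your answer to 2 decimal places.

0.38

The intersection is the polygon with vertices (3.725,5.471), (4,5.8), (4,3).
By the shoelace formula its area is 0.38.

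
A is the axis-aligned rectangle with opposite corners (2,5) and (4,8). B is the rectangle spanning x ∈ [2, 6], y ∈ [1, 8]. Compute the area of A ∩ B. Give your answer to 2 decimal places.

6.00

|A∩B|: x∈[2,4], y∈[5,8] → 2·3 = 6.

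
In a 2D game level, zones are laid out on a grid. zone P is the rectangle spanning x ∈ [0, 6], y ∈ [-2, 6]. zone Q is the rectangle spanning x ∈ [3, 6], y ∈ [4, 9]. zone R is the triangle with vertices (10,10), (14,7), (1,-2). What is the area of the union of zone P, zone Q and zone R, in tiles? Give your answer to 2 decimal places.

86.49

By inclusion–exclusion:
Individual areas: |zone P| = 48, |zone Q| = 15, |zone R| = 37.5.
|zone P∩zone Q|: x∈[3,6], y∈[4,6] → 3·2 = 6.
|zone P∩zone R| = 8.0128.
|zone Q∩zone R| = 0.1667.
|zone P∩zone Q∩zone R| = 0.1667.
|zone P ∪ zone Q ∪ zone R| = 100.5 − 14.1795 + 0.1667 = 86.49.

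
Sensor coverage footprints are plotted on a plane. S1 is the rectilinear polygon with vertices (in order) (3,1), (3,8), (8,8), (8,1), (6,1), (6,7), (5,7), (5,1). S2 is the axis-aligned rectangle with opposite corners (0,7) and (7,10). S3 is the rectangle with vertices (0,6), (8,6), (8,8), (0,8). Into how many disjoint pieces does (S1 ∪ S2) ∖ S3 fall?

3

(S1 ∪ S2) ∖ S3 splits into 3 disjoint pieces (area 14, area 10, area 10).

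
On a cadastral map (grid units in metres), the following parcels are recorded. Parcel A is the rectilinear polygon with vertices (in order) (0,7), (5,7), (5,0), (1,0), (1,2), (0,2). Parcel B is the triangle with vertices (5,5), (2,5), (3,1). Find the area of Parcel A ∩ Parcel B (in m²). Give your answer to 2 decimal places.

6.00

The intersection is the polygon with vertices (3,1), (2,5), (5,5).
By the shoelace formula its area is 6.00.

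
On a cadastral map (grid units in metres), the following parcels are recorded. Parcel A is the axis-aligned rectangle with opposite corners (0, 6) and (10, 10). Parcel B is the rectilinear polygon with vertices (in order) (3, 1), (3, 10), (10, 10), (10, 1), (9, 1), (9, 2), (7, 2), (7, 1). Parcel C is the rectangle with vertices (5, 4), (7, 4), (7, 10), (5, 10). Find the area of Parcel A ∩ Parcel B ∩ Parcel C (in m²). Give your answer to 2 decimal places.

The intersection is the polygon with vertices (5,6), (5,10), (7,10), (7,6).
By the shoelace formula its area is 8.00.

8.00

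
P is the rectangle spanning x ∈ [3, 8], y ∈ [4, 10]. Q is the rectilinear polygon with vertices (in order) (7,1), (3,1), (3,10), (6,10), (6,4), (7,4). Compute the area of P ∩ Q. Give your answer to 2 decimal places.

18.00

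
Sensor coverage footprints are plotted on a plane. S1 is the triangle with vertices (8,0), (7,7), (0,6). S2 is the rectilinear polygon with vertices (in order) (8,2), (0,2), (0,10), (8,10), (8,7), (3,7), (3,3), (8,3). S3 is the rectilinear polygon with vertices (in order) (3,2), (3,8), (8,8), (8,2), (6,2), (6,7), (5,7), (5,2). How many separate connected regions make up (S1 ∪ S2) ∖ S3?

(S1 ∪ S2) ∖ S3 splits into 2 disjoint pieces (area 7.1667, area 34).

2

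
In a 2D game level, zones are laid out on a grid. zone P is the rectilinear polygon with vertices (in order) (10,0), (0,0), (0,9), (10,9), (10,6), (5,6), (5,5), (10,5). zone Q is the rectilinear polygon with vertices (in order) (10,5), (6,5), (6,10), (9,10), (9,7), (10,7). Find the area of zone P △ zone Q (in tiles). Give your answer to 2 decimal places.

|zone P| = 85, |zone Q| = 17, |zone P∩zone Q| = 10.
|zone P △ zone Q| = |zone P| + |zone Q| − 2·|zone P∩zone Q| = 85 + 17 − 20 = 82.00.

82.00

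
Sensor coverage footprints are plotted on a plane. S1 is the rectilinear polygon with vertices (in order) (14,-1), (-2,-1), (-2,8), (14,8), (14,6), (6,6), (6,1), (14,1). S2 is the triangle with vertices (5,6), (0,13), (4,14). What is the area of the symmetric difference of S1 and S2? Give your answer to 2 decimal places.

|S1| = 104, |S2| = 16.5, |S1∩S2| = 1.1786.
|S1 △ S2| = |S1| + |S2| − 2·|S1∩S2| = 104 + 16.5 − 2.3571 = 118.14.

118.14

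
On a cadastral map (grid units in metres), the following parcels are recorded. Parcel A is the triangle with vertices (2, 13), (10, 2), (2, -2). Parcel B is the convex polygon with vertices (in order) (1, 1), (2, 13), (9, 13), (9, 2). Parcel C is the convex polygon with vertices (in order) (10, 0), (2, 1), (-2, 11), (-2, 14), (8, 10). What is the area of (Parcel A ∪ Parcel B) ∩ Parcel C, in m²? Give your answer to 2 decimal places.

|Parcel A ∪ Parcel B| = 99.625.
|(Parcel A ∪ Parcel B) ∩ Parcel C| = 74.95.

74.95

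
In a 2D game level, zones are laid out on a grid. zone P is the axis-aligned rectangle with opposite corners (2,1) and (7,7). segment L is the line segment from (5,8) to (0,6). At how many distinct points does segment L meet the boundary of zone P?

The segment meets the boundary at (2,6.8), (2.5,7).

2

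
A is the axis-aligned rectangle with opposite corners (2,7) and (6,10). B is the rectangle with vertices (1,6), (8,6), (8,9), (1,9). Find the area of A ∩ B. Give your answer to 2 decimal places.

|A∩B|: x∈[2,6], y∈[7,9] → 4·2 = 8.

8.00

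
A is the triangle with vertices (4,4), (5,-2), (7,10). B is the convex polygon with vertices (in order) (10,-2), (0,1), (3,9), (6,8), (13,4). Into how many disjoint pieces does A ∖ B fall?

A ∖ B splits into 2 disjoint pieces (area 0.3759, area 0.7826).

2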